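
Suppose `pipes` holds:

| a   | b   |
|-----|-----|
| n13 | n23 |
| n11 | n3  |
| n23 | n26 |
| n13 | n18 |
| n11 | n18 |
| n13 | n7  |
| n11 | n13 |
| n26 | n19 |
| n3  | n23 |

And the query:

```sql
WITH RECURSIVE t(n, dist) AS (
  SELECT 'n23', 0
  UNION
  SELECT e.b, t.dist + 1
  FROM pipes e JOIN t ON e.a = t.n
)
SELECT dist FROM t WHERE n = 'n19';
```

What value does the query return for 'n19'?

2

Base: (n23, dist=0).
Iteration 1: edges from {n23} -> (n26, dist=1).
Iteration 2: edges from {n26} -> (n19, dist=2).
Iteration 3: no outgoing edges from {n19}; recursion stops.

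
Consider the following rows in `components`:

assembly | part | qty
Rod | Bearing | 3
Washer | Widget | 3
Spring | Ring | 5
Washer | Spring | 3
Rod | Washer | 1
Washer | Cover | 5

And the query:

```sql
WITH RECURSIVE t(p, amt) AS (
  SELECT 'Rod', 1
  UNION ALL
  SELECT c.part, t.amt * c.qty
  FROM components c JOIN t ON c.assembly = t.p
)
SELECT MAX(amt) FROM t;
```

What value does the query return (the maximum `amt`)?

15

Base: (Rod, amt=1).
Iteration 1: components of {Rod} -> Bearing = 1*3 = 3, Washer = 1*1 = 1.
Iteration 2: components of {Bearing,Washer} -> Cover = 1*5 = 5, Spring = 1*3 = 3, Widget = 1*3 = 3.
Iteration 3: components of {Cover,Spring,Widget} -> Ring = 3*5 = 15.
Iteration 4: no further components; recursion stops.
amt values: 1, 3, 1, 5, 3, 3, 15; the maximum is 15.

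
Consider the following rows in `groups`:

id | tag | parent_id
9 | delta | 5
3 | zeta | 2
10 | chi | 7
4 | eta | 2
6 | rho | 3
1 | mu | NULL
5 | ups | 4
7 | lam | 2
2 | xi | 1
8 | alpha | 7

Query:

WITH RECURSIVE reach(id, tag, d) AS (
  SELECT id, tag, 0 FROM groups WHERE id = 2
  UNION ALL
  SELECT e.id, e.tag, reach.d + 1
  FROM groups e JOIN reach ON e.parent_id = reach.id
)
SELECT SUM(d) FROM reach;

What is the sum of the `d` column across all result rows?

14

Base: id=2 (xi) at d 0.
Iteration 1: rows with parent_id in {2} -> zeta (id 3, d 1), eta (id 4, d 1), lam (id 7, d 1).
Iteration 2: rows with parent_id in {3,4,7} -> ups (id 5, d 2), rho (id 6, d 2), alpha (id 8, d 2), chi (id 10, d 2).
Iteration 3: rows with parent_id in {5,6,8,10} -> delta (id 9, d 3).
Iteration 4: no rows with parent_id in {9}; recursion stops.
SUM(d) = 0 + 1 + 1 + 1 + 2 + 2 + 2 + 2 + 3 = 14.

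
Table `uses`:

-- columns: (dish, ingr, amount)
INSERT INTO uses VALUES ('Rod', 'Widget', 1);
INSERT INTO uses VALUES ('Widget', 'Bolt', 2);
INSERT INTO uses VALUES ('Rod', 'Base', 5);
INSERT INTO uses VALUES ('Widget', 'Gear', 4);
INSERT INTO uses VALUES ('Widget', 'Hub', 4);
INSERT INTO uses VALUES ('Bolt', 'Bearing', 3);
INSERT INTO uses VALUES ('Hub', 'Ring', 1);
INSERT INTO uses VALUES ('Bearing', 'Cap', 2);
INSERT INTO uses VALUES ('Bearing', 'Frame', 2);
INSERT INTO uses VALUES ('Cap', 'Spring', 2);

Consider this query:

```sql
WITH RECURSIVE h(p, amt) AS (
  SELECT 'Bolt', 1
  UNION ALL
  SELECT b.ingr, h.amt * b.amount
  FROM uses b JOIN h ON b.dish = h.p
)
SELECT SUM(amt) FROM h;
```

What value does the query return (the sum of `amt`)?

Base: (Bolt, amt=1).
Iteration 1: components of {Bolt} -> Bearing = 1*3 = 3.
Iteration 2: components of {Bearing} -> Cap = 3*2 = 6, Frame = 3*2 = 6.
Iteration 3: components of {Cap,Frame} -> Spring = 6*2 = 12.
Iteration 4: no further components; recursion stops.
SUM(amt) = 1 + 3 + 6 + 6 + 12 = 28.

28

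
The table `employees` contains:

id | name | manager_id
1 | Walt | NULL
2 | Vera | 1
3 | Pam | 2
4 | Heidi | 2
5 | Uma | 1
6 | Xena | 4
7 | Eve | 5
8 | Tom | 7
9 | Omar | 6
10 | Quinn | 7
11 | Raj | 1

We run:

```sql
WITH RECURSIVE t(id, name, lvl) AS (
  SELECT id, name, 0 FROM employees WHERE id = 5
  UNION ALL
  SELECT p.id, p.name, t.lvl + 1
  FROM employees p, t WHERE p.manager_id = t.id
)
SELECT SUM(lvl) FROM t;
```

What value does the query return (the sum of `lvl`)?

5

Base: id=5 (Uma) at lvl 0.
Iteration 1: rows with manager_id in {5} -> Eve (id 7, lvl 1).
Iteration 2: rows with manager_id in {7} -> Tom (id 8, lvl 2), Quinn (id 10, lvl 2).
Iteration 3: no rows with manager_id in {8,10}; recursion stops.
SUM(lvl) = 0 + 1 + 2 + 2 = 5.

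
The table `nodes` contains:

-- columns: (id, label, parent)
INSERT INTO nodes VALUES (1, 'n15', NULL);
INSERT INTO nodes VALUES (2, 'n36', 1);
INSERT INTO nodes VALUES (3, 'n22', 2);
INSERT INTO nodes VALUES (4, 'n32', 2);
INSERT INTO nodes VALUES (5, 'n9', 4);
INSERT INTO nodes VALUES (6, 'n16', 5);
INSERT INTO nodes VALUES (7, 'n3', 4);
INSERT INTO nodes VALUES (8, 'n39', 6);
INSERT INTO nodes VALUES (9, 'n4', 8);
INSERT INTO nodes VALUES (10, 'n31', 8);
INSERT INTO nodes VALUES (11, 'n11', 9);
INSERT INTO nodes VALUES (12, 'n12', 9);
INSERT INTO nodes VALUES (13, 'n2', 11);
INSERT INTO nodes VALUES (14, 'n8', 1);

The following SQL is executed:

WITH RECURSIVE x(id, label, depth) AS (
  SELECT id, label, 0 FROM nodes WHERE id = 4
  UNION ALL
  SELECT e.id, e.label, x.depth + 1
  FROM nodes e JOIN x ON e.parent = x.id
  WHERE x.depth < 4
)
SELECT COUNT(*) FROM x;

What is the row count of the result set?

Base: id=4 (n32) at depth 0.
Iteration 1: rows with parent in {4} -> n9 (id 5, depth 1), n3 (id 7, depth 1).
Iteration 2: rows with parent in {5,7} -> n16 (id 6, depth 2).
Iteration 3: rows with parent in {6} -> n39 (id 8, depth 3).
Iteration 4: rows with parent in {8} -> n4 (id 9, depth 4), n31 (id 10, depth 4).
Iteration 5: depth < 4 fails for all current rows; recursion stops.
Total rows emitted: 7.

7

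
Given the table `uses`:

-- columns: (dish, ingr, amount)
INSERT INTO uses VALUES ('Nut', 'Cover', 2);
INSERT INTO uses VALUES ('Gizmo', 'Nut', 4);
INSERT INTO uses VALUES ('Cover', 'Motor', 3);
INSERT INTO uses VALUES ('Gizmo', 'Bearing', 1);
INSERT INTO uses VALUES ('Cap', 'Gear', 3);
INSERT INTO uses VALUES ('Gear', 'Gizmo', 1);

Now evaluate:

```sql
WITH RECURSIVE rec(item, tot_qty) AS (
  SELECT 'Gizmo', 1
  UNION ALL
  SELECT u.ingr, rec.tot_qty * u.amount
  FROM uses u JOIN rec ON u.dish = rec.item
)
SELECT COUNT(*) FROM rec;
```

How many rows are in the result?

5

Base: (Gizmo, tot_qty=1).
Iteration 1: components of {Gizmo} -> Bearing = 1*1 = 1, Nut = 1*4 = 4.
Iteration 2: components of {Bearing,Nut} -> Cover = 4*2 = 8.
Iteration 3: components of {Cover} -> Motor = 8*3 = 24.
Iteration 4: no further components; recursion stops.
Total rows emitted: 5.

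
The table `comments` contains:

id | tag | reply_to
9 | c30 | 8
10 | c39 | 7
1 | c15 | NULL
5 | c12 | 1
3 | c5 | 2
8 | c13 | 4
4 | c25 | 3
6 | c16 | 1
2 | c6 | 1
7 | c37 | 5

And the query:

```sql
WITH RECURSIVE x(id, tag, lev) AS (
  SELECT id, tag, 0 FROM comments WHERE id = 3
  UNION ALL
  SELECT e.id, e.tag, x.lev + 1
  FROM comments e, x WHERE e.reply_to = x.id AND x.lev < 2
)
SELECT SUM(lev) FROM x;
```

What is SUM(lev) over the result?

3

Base: id=3 (c5) at lev 0.
Iteration 1: rows with reply_to in {3} -> c25 (id 4, lev 1).
Iteration 2: rows with reply_to in {4} -> c13 (id 8, lev 2).
Iteration 3: lev < 2 fails for all current rows; recursion stops.
SUM(lev) = 0 + 1 + 2 = 3.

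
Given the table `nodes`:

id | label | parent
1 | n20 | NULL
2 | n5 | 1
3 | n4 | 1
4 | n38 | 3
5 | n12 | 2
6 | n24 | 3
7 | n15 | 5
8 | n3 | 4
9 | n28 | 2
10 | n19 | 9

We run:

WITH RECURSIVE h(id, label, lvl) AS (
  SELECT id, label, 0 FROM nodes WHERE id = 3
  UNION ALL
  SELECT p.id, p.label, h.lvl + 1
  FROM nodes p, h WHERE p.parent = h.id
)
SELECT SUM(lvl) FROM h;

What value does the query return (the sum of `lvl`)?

Base: id=3 (n4) at lvl 0.
Iteration 1: rows with parent in {3} -> n38 (id 4, lvl 1), n24 (id 6, lvl 1).
Iteration 2: rows with parent in {4,6} -> n3 (id 8, lvl 2).
Iteration 3: no rows with parent in {8}; recursion stops.
SUM(lvl) = 0 + 1 + 1 + 2 = 4.

4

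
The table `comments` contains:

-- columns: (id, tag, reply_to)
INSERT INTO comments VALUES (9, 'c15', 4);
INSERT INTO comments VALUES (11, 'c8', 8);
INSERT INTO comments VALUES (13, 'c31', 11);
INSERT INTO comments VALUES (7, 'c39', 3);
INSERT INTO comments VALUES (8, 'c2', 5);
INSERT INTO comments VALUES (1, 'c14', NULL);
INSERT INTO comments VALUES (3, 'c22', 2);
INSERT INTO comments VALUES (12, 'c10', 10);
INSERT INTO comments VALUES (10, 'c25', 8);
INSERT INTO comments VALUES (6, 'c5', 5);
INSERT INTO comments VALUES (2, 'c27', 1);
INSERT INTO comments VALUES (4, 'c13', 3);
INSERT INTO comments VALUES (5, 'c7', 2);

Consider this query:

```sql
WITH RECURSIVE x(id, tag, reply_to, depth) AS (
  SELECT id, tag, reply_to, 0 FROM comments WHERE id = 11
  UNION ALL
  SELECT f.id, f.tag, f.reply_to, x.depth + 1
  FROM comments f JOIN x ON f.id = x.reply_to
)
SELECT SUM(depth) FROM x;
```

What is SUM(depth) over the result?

Base: id=11 (c8), reply_to=8, depth 0.
Iteration 1: join on id=8 -> c2 (id 8, reply_to=5, depth 1).
Iteration 2: join on id=5 -> c7 (id 5, reply_to=2, depth 2).
Iteration 3: join on id=2 -> c27 (id 2, reply_to=1, depth 3).
Iteration 4: join on id=1 -> c14 (id 1, reply_to=NULL, depth 4).
Iteration 5: reply_to is NULL; no match; recursion stops.
SUM(depth) = 0 + 1 + 2 + 3 + 4 = 10.

10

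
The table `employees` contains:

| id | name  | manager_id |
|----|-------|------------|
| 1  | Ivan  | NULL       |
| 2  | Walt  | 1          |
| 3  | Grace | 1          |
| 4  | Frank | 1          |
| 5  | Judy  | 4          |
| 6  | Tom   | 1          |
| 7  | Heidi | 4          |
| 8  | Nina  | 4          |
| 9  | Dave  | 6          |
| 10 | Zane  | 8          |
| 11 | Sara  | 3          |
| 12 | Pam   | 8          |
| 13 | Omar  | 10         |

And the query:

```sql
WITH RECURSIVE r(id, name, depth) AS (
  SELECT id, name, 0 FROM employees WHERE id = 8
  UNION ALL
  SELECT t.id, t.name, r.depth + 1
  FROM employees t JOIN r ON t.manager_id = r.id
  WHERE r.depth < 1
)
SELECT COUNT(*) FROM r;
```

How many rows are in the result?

Base: id=8 (Nina) at depth 0.
Iteration 1: rows with manager_id in {8} -> Zane (id 10, depth 1), Pam (id 12, depth 1).
Iteration 2: depth < 1 fails for all current rows; recursion stops.
Total rows emitted: 3.

3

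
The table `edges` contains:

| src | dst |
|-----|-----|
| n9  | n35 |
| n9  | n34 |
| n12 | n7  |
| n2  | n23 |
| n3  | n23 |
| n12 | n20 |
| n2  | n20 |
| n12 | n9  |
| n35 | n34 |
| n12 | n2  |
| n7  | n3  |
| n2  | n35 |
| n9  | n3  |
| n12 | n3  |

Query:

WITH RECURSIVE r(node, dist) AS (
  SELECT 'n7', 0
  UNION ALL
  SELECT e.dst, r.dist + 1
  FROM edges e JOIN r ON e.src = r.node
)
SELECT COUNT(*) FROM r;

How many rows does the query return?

3

Base: (n7, dist=0).
Iteration 1: edges from {n7} -> (n3, dist=1).
Iteration 2: edges from {n3} -> (n23, dist=2).
Iteration 3: no outgoing edges from {n23}; recursion stops.
Total rows emitted: 3.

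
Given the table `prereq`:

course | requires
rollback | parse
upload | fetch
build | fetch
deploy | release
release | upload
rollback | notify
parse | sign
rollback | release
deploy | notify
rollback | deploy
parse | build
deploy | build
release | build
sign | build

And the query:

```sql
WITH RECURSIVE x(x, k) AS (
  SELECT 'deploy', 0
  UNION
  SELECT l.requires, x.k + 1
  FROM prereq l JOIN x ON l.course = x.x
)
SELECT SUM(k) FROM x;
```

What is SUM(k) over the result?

12

Base: (deploy, k=0).
Iteration 1: edges from {deploy} -> (build, k=1), (notify, k=1), (release, k=1).
Iteration 2: edges from {build,notify,release} -> (build, k=2), (fetch, k=2), (upload, k=2).
Iteration 3: edges from {build,fetch,upload} -> (fetch, k=3). [UNION drops 1 duplicate row(s)]
Iteration 4: no outgoing edges from {fetch}; recursion stops.
SUM(k) = 0 + 1 + 1 + 1 + 2 + 2 + 2 + 3 = 12.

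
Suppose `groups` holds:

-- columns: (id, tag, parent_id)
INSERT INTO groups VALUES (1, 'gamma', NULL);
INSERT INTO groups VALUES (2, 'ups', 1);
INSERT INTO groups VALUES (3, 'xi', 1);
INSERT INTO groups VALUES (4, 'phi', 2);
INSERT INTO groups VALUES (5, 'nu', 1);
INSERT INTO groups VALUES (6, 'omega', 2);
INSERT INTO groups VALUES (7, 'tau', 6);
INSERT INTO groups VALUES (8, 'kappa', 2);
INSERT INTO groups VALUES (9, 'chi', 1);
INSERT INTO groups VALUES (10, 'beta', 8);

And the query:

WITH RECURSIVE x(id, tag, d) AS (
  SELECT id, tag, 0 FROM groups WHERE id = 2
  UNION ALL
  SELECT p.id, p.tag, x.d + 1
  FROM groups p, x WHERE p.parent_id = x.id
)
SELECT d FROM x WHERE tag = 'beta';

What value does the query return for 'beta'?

Base: id=2 (ups) at d 0.
Iteration 1: rows with parent_id in {2} -> phi (id 4, d 1), omega (id 6, d 1), kappa (id 8, d 1).
Iteration 2: rows with parent_id in {4,6,8} -> tau (id 7, d 2), beta (id 10, d 2).
Iteration 3: no rows with parent_id in {7,10}; recursion stops.

2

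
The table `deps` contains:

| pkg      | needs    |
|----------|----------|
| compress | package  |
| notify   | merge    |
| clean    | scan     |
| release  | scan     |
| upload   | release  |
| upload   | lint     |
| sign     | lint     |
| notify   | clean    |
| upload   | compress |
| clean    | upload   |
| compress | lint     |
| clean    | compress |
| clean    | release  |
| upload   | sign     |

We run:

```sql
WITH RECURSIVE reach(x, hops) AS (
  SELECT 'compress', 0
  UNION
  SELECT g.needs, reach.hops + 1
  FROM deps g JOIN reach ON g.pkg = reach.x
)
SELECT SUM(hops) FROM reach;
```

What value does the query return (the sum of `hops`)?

Base: (compress, hops=0).
Iteration 1: edges from {compress} -> (lint, hops=1), (package, hops=1).
Iteration 2: no outgoing edges from {lint,package}; recursion stops.
SUM(hops) = 0 + 1 + 1 = 2.

2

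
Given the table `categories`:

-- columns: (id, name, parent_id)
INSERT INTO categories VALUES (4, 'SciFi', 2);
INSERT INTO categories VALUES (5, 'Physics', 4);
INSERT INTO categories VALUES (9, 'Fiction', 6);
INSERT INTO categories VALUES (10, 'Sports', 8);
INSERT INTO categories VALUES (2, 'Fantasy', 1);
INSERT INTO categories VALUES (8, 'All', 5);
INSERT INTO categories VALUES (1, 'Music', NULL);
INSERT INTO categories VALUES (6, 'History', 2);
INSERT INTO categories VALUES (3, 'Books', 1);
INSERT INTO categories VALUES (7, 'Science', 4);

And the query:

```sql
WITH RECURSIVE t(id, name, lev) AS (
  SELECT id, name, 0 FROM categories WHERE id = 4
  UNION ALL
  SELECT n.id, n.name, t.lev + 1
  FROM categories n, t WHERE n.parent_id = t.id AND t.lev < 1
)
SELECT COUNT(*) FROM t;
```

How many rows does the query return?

Base: id=4 (SciFi) at lev 0.
Iteration 1: rows with parent_id in {4} -> Physics (id 5, lev 1), Science (id 7, lev 1).
Iteration 2: lev < 1 fails for all current rows; recursion stops.
Total rows emitted: 3.

3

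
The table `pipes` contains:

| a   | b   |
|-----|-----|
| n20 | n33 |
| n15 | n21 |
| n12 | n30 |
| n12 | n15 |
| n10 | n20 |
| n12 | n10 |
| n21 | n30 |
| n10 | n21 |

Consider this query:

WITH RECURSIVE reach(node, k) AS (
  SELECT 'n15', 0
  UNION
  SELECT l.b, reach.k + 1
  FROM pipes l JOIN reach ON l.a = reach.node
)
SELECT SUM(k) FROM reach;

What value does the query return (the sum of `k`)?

Base: (n15, k=0).
Iteration 1: edges from {n15} -> (n21, k=1).
Iteration 2: edges from {n21} -> (n30, k=2).
Iteration 3: no outgoing edges from {n30}; recursion stops.
SUM(k) = 0 + 1 + 2 = 3.

3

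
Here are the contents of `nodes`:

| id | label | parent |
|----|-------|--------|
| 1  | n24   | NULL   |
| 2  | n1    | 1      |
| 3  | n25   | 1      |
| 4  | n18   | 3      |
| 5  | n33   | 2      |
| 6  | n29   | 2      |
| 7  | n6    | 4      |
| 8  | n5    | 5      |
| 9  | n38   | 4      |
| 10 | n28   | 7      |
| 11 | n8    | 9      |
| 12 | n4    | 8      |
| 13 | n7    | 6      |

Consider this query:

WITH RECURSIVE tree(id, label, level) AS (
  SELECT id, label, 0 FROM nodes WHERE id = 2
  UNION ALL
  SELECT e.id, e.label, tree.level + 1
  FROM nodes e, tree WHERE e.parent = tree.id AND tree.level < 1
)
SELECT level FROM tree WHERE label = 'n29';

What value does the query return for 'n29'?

Base: id=2 (n1) at level 0.
Iteration 1: rows with parent in {2} -> n33 (id 5, level 1), n29 (id 6, level 1).
Iteration 2: level < 1 fails for all current rows; recursion stops.

1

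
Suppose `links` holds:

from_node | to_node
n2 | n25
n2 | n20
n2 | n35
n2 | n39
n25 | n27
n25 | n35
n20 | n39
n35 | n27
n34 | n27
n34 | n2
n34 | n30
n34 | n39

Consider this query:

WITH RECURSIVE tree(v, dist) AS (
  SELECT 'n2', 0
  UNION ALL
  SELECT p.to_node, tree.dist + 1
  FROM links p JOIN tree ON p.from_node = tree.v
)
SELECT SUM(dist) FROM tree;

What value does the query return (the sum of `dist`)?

Base: (n2, dist=0).
Iteration 1: edges from {n2} -> (n20, dist=1), (n25, dist=1), (n35, dist=1), (n39, dist=1).
Iteration 2: edges from {n20,n25,n35,n39} -> (n27, dist=2) x2, (n35, dist=2), (n39, dist=2). [UNION ALL keeps all 4 new rows, including repeats]
Iteration 3: edges from {n27,n35,n39} -> (n27, dist=3).
Iteration 4: no outgoing edges from {n27}; recursion stops.
SUM(dist) = 0 + 1 + 1 + 1 + 1 + 2 + 2 + 2 + 2 + 3 = 15.

15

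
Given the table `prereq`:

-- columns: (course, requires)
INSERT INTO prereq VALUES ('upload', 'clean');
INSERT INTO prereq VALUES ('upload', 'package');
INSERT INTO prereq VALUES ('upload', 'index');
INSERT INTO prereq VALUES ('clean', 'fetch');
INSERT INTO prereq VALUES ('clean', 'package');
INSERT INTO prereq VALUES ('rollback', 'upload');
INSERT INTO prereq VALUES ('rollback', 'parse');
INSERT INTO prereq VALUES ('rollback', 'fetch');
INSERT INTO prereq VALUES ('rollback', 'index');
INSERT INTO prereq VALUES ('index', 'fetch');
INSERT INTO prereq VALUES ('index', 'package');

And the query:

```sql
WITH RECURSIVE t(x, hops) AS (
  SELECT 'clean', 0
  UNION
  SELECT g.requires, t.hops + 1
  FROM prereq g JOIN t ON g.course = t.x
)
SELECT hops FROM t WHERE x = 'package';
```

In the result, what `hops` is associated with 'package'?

1

Base: (clean, hops=0).
Iteration 1: edges from {clean} -> (fetch, hops=1), (package, hops=1).
Iteration 2: no outgoing edges from {fetch,package}; recursion stops.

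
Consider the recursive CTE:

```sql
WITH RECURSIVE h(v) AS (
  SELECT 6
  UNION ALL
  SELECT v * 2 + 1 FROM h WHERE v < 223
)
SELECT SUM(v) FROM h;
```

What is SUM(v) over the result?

435

Base: v=6.
Iteration 1: 6 < 223 holds -> v = 6 * 2 + 1 = 13.
Iteration 2: 13 < 223 holds -> v = 13 * 2 + 1 = 27.
Iteration 3: 27 < 223 holds -> v = 27 * 2 + 1 = 55.
Iteration 4: 55 < 223 holds -> v = 55 * 2 + 1 = 111.
Iteration 5: 111 < 223 holds -> v = 111 * 2 + 1 = 223.
Iteration 6: 223 < 223 fails; recursion stops.
SUM(v) = 6 + 13 + 27 + 55 + 111 + 223 = 435.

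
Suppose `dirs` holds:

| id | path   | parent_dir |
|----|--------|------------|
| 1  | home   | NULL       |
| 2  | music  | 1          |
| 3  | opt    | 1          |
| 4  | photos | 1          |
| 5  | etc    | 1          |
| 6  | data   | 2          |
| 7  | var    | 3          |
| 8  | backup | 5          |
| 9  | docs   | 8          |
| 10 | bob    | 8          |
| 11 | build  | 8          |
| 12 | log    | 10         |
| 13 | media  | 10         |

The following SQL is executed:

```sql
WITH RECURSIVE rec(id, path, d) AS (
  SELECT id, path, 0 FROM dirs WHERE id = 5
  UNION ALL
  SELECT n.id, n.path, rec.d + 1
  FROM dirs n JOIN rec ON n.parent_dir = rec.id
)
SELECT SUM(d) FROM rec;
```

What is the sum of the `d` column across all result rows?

Base: id=5 (etc) at d 0.
Iteration 1: rows with parent_dir in {5} -> backup (id 8, d 1).
Iteration 2: rows with parent_dir in {8} -> docs (id 9, d 2), bob (id 10, d 2), build (id 11, d 2).
Iteration 3: rows with parent_dir in {9,10,11} -> log (id 12, d 3), media (id 13, d 3).
Iteration 4: no rows with parent_dir in {12,13}; recursion stops.
SUM(d) = 0 + 1 + 2 + 2 + 2 + 3 + 3 = 13.

13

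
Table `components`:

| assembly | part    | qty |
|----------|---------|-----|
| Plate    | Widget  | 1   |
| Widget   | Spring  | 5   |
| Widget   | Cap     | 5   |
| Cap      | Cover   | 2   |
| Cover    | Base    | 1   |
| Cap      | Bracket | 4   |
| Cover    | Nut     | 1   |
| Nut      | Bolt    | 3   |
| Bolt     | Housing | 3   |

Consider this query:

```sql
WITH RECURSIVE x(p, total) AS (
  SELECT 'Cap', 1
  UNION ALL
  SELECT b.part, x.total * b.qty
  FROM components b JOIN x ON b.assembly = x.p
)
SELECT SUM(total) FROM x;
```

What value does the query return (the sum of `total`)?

35

Base: (Cap, total=1).
Iteration 1: components of {Cap} -> Bracket = 1*4 = 4, Cover = 1*2 = 2.
Iteration 2: components of {Bracket,Cover} -> Base = 2*1 = 2, Nut = 2*1 = 2.
Iteration 3: components of {Base,Nut} -> Bolt = 2*3 = 6.
Iteration 4: components of {Bolt} -> Housing = 6*3 = 18.
Iteration 5: no further components; recursion stops.
SUM(total) = 1 + 2 + 4 + 2 + 2 + 6 + 18 = 35.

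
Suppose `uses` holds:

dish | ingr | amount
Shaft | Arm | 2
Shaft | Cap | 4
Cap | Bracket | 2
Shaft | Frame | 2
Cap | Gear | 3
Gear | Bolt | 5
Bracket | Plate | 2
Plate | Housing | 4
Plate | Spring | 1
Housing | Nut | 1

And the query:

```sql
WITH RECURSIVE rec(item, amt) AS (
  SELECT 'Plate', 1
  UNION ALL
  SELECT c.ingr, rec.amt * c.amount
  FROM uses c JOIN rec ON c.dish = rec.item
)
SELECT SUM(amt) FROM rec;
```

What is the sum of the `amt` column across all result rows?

Base: (Plate, amt=1).
Iteration 1: components of {Plate} -> Housing = 1*4 = 4, Spring = 1*1 = 1.
Iteration 2: components of {Housing,Spring} -> Nut = 4*1 = 4.
Iteration 3: no further components; recursion stops.
SUM(amt) = 1 + 4 + 1 + 4 = 10.

10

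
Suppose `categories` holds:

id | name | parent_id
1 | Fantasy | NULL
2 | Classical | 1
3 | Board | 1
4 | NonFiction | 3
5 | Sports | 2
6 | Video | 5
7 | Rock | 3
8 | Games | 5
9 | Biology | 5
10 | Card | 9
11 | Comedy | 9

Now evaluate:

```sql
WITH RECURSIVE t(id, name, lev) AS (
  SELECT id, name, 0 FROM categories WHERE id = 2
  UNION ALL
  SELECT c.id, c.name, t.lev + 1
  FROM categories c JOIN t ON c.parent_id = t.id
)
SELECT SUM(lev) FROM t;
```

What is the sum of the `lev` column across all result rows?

13

Base: id=2 (Classical) at lev 0.
Iteration 1: rows with parent_id in {2} -> Sports (id 5, lev 1).
Iteration 2: rows with parent_id in {5} -> Video (id 6, lev 2), Games (id 8, lev 2), Biology (id 9, lev 2).
Iteration 3: rows with parent_id in {6,8,9} -> Card (id 10, lev 3), Comedy (id 11, lev 3).
Iteration 4: no rows with parent_id in {10,11}; recursion stops.
SUM(lev) = 0 + 1 + 2 + 2 + 2 + 3 + 3 = 13.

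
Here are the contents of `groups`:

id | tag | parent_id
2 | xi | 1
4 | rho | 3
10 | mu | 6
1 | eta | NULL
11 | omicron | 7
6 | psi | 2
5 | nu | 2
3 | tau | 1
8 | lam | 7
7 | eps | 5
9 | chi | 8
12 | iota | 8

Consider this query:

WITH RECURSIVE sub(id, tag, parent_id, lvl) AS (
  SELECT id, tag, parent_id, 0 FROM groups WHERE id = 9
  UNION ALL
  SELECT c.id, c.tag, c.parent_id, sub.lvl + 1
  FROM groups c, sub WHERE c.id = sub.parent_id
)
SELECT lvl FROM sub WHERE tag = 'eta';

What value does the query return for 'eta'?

5

Base: id=9 (chi), parent_id=8, lvl 0.
Iteration 1: join on id=8 -> lam (id 8, parent_id=7, lvl 1).
Iteration 2: join on id=7 -> eps (id 7, parent_id=5, lvl 2).
Iteration 3: join on id=5 -> nu (id 5, parent_id=2, lvl 3).
Iteration 4: join on id=2 -> xi (id 2, parent_id=1, lvl 4).
Iteration 5: join on id=1 -> eta (id 1, parent_id=NULL, lvl 5).
Iteration 6: parent_id is NULL; no match; recursion stops.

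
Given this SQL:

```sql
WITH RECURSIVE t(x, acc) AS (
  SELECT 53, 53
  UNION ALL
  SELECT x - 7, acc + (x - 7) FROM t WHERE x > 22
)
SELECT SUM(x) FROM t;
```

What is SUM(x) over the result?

213

Base: x=53, acc=53.
Iteration 1: 53 > 22 holds -> x = 53 - 7 = 46, acc = 53 + 46 = 99.
Iteration 2: 46 > 22 holds -> x = 46 - 7 = 39, acc = 99 + 39 = 138.
Iteration 3: 39 > 22 holds -> x = 39 - 7 = 32, acc = 138 + 32 = 170.
Iteration 4: 32 > 22 holds -> x = 32 - 7 = 25, acc = 170 + 25 = 195.
Iteration 5: 25 > 22 holds -> x = 25 - 7 = 18, acc = 195 + 18 = 213.
Iteration 6: 18 > 22 fails; recursion stops.
SUM(x) = 53 + 46 + 39 + 32 + 25 + 18 = 213.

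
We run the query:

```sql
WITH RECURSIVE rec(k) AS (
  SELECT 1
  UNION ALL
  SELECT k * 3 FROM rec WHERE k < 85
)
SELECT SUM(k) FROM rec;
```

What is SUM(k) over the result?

364

Base: k=1.
Iteration 1: 1 < 85 holds -> k = 1 * 3 = 3.
Iteration 2: 3 < 85 holds -> k = 3 * 3 = 9.
Iteration 3: 9 < 85 holds -> k = 9 * 3 = 27.
Iteration 4: 27 < 85 holds -> k = 27 * 3 = 81.
Iteration 5: 81 < 85 holds -> k = 81 * 3 = 243.
Iteration 6: 243 < 85 fails; recursion stops.
SUM(k) = 1 + 3 + 9 + 27 + 81 + 243 = 364.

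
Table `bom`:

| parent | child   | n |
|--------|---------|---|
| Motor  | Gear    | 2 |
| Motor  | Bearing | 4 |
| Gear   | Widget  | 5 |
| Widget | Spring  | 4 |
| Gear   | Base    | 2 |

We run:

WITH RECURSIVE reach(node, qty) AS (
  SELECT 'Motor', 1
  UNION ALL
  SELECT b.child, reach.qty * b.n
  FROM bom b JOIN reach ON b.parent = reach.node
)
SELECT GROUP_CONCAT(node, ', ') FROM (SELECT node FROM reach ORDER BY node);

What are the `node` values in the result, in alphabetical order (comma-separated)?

Base, Bearing, Gear, Motor, Spring, Widget

Base: (Motor, qty=1).
Iteration 1: components of {Motor} -> Bearing = 1*4 = 4, Gear = 1*2 = 2.
Iteration 2: components of {Bearing,Gear} -> Base = 2*2 = 4, Widget = 2*5 = 10.
Iteration 3: components of {Base,Widget} -> Spring = 10*4 = 40.
Iteration 4: no further components; recursion stops.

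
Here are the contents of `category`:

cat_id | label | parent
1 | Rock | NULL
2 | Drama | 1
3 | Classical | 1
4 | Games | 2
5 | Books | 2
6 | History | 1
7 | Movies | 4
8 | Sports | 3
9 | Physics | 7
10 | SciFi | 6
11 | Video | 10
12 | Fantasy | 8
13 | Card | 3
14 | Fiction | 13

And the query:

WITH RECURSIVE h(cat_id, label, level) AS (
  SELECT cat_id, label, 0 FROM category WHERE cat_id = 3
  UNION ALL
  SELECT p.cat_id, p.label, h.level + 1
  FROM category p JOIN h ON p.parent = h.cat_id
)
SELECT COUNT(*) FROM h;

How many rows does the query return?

5

Base: cat_id=3 (Classical) at level 0.
Iteration 1: rows with parent in {3} -> Sports (id 8, level 1), Card (id 13, level 1).
Iteration 2: rows with parent in {8,13} -> Fantasy (id 12, level 2), Fiction (id 14, level 2).
Iteration 3: no rows with parent in {12,14}; recursion stops.
Total rows emitted: 5.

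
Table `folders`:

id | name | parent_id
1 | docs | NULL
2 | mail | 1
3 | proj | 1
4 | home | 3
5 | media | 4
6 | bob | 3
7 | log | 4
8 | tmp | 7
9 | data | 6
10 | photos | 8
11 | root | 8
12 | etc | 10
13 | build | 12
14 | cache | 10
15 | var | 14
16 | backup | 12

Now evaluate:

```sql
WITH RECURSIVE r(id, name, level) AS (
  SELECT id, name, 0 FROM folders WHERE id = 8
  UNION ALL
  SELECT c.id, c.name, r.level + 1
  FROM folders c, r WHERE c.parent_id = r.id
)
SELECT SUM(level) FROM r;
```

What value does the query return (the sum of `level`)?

15

Base: id=8 (tmp) at level 0.
Iteration 1: rows with parent_id in {8} -> photos (id 10, level 1), root (id 11, level 1).
Iteration 2: rows with parent_id in {10,11} -> etc (id 12, level 2), cache (id 14, level 2).
Iteration 3: rows with parent_id in {12,14} -> build (id 13, level 3), var (id 15, level 3), backup (id 16, level 3).
Iteration 4: no rows with parent_id in {13,15,16}; recursion stops.
SUM(level) = 0 + 1 + 1 + 2 + 2 + 3 + 3 + 3 = 15.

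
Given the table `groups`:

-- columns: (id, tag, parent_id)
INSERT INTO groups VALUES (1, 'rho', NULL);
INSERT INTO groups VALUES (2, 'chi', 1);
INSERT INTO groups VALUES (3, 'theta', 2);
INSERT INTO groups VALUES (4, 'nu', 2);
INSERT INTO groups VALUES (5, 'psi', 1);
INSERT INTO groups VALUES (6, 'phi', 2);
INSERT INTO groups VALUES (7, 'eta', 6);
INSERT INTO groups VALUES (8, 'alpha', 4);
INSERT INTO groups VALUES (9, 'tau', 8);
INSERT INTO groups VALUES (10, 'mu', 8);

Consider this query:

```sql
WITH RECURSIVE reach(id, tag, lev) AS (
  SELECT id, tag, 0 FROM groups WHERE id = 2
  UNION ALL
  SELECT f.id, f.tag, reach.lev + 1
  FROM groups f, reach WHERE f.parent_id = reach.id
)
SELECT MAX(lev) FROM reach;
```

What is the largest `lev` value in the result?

Base: id=2 (chi) at lev 0.
Iteration 1: rows with parent_id in {2} -> theta (id 3, lev 1), nu (id 4, lev 1), phi (id 6, lev 1).
Iteration 2: rows with parent_id in {3,4,6} -> eta (id 7, lev 2), alpha (id 8, lev 2).
Iteration 3: rows with parent_id in {7,8} -> tau (id 9, lev 3), mu (id 10, lev 3).
Iteration 4: no rows with parent_id in {9,10}; recursion stops.
lev values: 0, 1, 1, 1, 2, 2, 3, 3; the maximum is 3.

3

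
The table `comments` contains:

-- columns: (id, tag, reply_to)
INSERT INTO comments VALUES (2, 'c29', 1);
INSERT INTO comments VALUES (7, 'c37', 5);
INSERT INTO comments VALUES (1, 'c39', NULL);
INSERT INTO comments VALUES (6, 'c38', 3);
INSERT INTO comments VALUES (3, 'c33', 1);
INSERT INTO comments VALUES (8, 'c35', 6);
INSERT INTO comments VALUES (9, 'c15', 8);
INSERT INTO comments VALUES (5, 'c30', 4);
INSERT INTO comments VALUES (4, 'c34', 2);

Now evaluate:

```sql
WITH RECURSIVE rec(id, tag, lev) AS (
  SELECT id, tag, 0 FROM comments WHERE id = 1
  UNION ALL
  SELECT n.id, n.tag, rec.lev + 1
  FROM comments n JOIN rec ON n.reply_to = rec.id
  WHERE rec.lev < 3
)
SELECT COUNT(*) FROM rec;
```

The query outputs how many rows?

Base: id=1 (c39) at lev 0.
Iteration 1: rows with reply_to in {1} -> c29 (id 2, lev 1), c33 (id 3, lev 1).
Iteration 2: rows with reply_to in {2,3} -> c34 (id 4, lev 2), c38 (id 6, lev 2).
Iteration 3: rows with reply_to in {4,6} -> c30 (id 5, lev 3), c35 (id 8, lev 3).
Iteration 4: lev < 3 fails for all current rows; recursion stops.
Total rows emitted: 7.

7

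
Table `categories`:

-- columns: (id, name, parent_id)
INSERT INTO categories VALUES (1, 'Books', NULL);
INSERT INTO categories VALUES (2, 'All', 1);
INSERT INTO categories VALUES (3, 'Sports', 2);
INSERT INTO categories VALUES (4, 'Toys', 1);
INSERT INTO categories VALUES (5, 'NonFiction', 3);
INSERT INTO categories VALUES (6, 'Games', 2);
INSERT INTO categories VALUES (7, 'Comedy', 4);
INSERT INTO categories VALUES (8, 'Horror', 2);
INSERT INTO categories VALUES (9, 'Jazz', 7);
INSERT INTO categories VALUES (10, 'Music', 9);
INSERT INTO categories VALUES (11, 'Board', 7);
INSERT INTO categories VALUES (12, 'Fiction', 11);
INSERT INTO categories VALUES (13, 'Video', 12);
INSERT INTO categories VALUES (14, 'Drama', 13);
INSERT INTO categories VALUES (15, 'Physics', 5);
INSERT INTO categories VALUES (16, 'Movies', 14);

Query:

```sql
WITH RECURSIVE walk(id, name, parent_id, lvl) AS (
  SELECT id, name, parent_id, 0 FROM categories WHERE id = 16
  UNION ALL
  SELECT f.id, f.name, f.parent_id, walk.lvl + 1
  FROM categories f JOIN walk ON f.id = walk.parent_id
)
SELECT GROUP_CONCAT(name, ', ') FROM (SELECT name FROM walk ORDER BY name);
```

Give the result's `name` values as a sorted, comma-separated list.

Base: id=16 (Movies), parent_id=14, lvl 0.
Iteration 1: join on id=14 -> Drama (id 14, parent_id=13, lvl 1).
Iteration 2: join on id=13 -> Video (id 13, parent_id=12, lvl 2).
Iteration 3: join on id=12 -> Fiction (id 12, parent_id=11, lvl 3).
Iteration 4: join on id=11 -> Board (id 11, parent_id=7, lvl 4).
Iteration 5: join on id=7 -> Comedy (id 7, parent_id=4, lvl 5).
Iteration 6: join on id=4 -> Toys (id 4, parent_id=1, lvl 6).
Iteration 7: join on id=1 -> Books (id 1, parent_id=NULL, lvl 7).
Iteration 8: parent_id is NULL; no match; recursion stops.

Board, Books, Comedy, Drama, Fiction, Movies, Toys, Video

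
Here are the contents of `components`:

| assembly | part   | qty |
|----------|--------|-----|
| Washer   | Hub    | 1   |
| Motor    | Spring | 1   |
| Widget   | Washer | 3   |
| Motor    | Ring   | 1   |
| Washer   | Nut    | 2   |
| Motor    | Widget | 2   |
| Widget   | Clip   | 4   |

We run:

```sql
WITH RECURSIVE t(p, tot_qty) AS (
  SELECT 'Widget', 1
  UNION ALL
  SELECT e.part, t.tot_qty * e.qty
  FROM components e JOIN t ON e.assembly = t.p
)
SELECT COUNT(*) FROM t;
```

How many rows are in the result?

5

Base: (Widget, tot_qty=1).
Iteration 1: components of {Widget} -> Clip = 1*4 = 4, Washer = 1*3 = 3.
Iteration 2: components of {Clip,Washer} -> Hub = 3*1 = 3, Nut = 3*2 = 6.
Iteration 3: no further components; recursion stops.
Total rows emitted: 5.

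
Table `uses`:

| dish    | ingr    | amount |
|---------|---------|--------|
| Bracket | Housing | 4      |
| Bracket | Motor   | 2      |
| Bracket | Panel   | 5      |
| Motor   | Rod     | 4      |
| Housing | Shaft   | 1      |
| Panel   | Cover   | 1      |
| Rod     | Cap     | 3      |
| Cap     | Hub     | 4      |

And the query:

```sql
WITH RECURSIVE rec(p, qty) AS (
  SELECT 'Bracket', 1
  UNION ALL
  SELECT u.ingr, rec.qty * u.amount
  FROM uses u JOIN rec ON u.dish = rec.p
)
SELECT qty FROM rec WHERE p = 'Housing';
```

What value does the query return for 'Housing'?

4

Base: (Bracket, qty=1).
Iteration 1: components of {Bracket} -> Housing = 1*4 = 4, Motor = 1*2 = 2, Panel = 1*5 = 5.
Iteration 2: components of {Housing,Motor,Panel} -> Cover = 5*1 = 5, Rod = 2*4 = 8, Shaft = 4*1 = 4.
Iteration 3: components of {Cover,Rod,Shaft} -> Cap = 8*3 = 24.
Iteration 4: components of {Cap} -> Hub = 24*4 = 96.
Iteration 5: no further components; recursion stops.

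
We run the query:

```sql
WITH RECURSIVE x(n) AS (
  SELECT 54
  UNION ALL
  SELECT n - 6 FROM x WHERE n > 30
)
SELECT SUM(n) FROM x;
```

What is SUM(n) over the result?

210

Base: n=54.
Iteration 1: 54 > 30 holds -> n = 54 - 6 = 48.
Iteration 2: 48 > 30 holds -> n = 48 - 6 = 42.
Iteration 3: 42 > 30 holds -> n = 42 - 6 = 36.
Iteration 4: 36 > 30 holds -> n = 36 - 6 = 30.
Iteration 5: 30 > 30 fails; recursion stops.
SUM(n) = 54 + 48 + 42 + 36 + 30 = 210.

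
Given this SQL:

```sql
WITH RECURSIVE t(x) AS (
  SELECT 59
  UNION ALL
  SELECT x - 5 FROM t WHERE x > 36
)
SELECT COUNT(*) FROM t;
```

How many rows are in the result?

6

Base: x=59.
Iteration 1: 59 > 36 holds -> x = 59 - 5 = 54.
Iteration 2: 54 > 36 holds -> x = 54 - 5 = 49.
Iteration 3: 49 > 36 holds -> x = 49 - 5 = 44.
Iteration 4: 44 > 36 holds -> x = 44 - 5 = 39.
Iteration 5: 39 > 36 holds -> x = 39 - 5 = 34.
Iteration 6: 34 > 36 fails; recursion stops.
Total rows emitted: 6.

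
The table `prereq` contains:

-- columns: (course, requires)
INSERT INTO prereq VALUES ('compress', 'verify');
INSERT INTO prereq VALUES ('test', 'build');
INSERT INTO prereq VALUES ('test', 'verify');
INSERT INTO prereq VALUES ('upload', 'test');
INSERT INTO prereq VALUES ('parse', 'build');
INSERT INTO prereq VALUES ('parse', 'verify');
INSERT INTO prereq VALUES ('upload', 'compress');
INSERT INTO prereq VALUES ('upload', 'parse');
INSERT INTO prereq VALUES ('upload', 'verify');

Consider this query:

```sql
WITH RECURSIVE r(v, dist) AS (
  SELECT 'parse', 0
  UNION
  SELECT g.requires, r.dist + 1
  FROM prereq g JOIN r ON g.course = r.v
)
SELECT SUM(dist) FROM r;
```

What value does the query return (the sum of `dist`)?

Base: (parse, dist=0).
Iteration 1: edges from {parse} -> (build, dist=1), (verify, dist=1).
Iteration 2: no outgoing edges from {build,verify}; recursion stops.
SUM(dist) = 0 + 1 + 1 = 2.

2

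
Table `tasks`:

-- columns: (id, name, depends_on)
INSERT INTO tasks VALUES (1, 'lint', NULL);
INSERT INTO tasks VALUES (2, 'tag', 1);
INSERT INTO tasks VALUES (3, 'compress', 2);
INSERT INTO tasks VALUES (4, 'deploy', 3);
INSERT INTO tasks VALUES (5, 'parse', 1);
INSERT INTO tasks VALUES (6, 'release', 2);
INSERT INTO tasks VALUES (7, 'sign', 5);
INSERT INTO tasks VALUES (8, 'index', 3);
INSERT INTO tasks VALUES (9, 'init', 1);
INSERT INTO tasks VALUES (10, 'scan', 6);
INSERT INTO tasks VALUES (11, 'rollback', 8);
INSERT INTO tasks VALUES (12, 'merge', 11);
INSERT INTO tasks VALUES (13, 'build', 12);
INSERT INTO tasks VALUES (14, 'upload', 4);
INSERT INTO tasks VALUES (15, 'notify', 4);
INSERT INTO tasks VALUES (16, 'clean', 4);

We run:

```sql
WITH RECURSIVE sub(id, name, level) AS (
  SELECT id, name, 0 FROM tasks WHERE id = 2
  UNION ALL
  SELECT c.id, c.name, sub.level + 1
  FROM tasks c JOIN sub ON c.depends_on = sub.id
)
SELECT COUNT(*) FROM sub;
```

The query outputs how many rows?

12

Base: id=2 (tag) at level 0.
Iteration 1: rows with depends_on in {2} -> compress (id 3, level 1), release (id 6, level 1).
Iteration 2: rows with depends_on in {3,6} -> deploy (id 4, level 2), index (id 8, level 2), scan (id 10, level 2).
Iteration 3: rows with depends_on in {4,8,10} -> rollback (id 11, level 3), upload (id 14, level 3), notify (id 15, level 3), clean (id 16, level 3).
Iteration 4: rows with depends_on in {11,14,15,16} -> merge (id 12, level 4).
Iteration 5: rows with depends_on in {12} -> build (id 13, level 5).
Iteration 6: no rows with depends_on in {13}; recursion stops.
Total rows emitted: 12.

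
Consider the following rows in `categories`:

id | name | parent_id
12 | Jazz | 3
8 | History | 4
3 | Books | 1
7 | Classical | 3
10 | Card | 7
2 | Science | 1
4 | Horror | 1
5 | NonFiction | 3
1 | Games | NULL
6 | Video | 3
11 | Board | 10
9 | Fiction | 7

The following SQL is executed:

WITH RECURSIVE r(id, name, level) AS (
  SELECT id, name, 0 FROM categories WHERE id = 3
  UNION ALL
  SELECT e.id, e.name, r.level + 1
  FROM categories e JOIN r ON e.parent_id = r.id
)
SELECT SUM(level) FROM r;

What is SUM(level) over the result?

Base: id=3 (Books) at level 0.
Iteration 1: rows with parent_id in {3} -> NonFiction (id 5, level 1), Video (id 6, level 1), Classical (id 7, level 1), Jazz (id 12, level 1).
Iteration 2: rows with parent_id in {5,6,7,12} -> Fiction (id 9, level 2), Card (id 10, level 2).
Iteration 3: rows with parent_id in {9,10} -> Board (id 11, level 3).
Iteration 4: no rows with parent_id in {11}; recursion stops.
SUM(level) = 0 + 1 + 1 + 1 + 1 + 2 + 2 + 3 = 11.

11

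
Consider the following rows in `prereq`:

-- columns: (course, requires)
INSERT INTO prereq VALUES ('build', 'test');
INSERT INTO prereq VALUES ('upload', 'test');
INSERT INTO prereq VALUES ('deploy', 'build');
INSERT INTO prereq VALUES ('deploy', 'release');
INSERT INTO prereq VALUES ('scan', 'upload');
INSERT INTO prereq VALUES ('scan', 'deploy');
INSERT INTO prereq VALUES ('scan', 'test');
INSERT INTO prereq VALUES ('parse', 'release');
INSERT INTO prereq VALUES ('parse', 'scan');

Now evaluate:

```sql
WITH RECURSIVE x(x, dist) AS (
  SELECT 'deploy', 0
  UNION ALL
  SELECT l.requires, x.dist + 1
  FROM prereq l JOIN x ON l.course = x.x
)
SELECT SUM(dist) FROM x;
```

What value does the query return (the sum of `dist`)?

Base: (deploy, dist=0).
Iteration 1: edges from {deploy} -> (build, dist=1), (release, dist=1).
Iteration 2: edges from {build,release} -> (test, dist=2).
Iteration 3: no outgoing edges from {test}; recursion stops.
SUM(dist) = 0 + 1 + 1 + 2 = 4.

4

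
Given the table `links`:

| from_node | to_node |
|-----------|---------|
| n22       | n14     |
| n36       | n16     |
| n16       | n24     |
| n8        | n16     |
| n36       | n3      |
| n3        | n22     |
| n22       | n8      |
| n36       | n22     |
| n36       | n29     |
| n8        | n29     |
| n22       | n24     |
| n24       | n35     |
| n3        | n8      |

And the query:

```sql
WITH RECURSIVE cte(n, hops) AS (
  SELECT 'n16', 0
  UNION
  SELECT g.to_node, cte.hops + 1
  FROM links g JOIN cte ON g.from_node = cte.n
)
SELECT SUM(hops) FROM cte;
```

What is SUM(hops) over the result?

3

Base: (n16, hops=0).
Iteration 1: edges from {n16} -> (n24, hops=1).
Iteration 2: edges from {n24} -> (n35, hops=2).
Iteration 3: no outgoing edges from {n35}; recursion stops.
SUM(hops) = 0 + 1 + 2 = 3.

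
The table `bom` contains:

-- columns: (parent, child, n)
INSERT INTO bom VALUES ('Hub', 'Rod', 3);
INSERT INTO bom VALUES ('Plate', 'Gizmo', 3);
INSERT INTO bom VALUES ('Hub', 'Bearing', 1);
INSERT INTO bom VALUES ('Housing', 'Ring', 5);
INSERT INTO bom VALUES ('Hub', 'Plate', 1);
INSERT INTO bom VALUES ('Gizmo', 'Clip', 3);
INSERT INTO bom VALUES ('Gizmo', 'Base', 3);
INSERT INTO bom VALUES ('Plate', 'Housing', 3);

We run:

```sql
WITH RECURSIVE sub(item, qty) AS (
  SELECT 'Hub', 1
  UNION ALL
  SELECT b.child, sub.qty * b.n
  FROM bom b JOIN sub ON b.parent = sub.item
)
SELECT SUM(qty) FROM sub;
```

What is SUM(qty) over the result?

Base: (Hub, qty=1).
Iteration 1: components of {Hub} -> Bearing = 1*1 = 1, Plate = 1*1 = 1, Rod = 1*3 = 3.
Iteration 2: components of {Bearing,Plate,Rod} -> Gizmo = 1*3 = 3, Housing = 1*3 = 3.
Iteration 3: components of {Gizmo,Housing} -> Base = 3*3 = 9, Clip = 3*3 = 9, Ring = 3*5 = 15.
Iteration 4: no further components; recursion stops.
SUM(qty) = 1 + 1 + 3 + 1 + 3 + 3 + 15 + 9 + 9 = 45.

45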